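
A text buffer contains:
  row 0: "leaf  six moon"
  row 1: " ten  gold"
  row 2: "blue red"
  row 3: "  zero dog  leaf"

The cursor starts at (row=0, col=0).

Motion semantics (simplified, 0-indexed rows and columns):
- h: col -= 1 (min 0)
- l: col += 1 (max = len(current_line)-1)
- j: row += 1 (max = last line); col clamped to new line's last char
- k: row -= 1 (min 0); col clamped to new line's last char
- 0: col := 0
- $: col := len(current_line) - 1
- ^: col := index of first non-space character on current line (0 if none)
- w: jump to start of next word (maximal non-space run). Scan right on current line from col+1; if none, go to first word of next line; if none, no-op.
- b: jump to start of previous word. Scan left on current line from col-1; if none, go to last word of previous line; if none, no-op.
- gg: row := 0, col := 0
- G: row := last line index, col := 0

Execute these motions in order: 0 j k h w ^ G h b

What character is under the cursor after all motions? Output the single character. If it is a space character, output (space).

Answer: r

Derivation:
After 1 (0): row=0 col=0 char='l'
After 2 (j): row=1 col=0 char='_'
After 3 (k): row=0 col=0 char='l'
After 4 (h): row=0 col=0 char='l'
After 5 (w): row=0 col=6 char='s'
After 6 (^): row=0 col=0 char='l'
After 7 (G): row=3 col=0 char='_'
After 8 (h): row=3 col=0 char='_'
After 9 (b): row=2 col=5 char='r'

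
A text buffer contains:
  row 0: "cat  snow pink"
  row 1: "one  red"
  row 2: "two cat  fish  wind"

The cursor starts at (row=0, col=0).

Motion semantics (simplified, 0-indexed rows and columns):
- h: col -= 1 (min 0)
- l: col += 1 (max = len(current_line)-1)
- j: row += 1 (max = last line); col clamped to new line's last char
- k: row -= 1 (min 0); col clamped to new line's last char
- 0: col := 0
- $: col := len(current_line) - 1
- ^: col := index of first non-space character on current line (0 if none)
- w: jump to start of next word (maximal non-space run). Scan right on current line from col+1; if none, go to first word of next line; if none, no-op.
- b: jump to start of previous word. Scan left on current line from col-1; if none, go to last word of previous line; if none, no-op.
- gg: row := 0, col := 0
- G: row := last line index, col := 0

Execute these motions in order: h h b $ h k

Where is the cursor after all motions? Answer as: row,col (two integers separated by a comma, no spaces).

After 1 (h): row=0 col=0 char='c'
After 2 (h): row=0 col=0 char='c'
After 3 (b): row=0 col=0 char='c'
After 4 ($): row=0 col=13 char='k'
After 5 (h): row=0 col=12 char='n'
After 6 (k): row=0 col=12 char='n'

Answer: 0,12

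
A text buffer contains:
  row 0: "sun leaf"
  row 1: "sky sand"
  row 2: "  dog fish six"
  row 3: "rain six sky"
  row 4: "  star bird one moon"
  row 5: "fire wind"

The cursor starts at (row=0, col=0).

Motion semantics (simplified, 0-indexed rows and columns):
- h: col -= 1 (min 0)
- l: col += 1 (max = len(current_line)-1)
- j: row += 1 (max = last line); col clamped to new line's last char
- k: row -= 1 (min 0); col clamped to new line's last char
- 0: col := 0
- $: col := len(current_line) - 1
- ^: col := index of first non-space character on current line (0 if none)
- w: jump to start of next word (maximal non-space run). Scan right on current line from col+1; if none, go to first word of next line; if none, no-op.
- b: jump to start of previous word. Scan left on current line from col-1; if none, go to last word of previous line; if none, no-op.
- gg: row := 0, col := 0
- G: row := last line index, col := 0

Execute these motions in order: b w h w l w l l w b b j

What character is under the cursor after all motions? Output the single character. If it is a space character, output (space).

Answer: s

Derivation:
After 1 (b): row=0 col=0 char='s'
After 2 (w): row=0 col=4 char='l'
After 3 (h): row=0 col=3 char='_'
After 4 (w): row=0 col=4 char='l'
After 5 (l): row=0 col=5 char='e'
After 6 (w): row=1 col=0 char='s'
After 7 (l): row=1 col=1 char='k'
After 8 (l): row=1 col=2 char='y'
After 9 (w): row=1 col=4 char='s'
After 10 (b): row=1 col=0 char='s'
After 11 (b): row=0 col=4 char='l'
After 12 (j): row=1 col=4 char='s'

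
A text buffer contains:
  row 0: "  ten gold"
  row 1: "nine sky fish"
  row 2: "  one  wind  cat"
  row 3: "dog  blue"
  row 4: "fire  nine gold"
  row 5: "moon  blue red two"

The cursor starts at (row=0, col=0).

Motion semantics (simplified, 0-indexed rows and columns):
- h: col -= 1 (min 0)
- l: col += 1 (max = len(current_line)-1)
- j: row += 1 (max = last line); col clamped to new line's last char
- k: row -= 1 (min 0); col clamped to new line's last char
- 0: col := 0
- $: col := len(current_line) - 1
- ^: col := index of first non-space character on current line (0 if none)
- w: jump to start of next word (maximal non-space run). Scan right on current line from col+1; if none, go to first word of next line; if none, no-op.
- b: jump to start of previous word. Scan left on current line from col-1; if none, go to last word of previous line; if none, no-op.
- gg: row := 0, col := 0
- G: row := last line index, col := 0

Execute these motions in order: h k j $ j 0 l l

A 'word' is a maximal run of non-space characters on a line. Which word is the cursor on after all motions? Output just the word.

Answer: one

Derivation:
After 1 (h): row=0 col=0 char='_'
After 2 (k): row=0 col=0 char='_'
After 3 (j): row=1 col=0 char='n'
After 4 ($): row=1 col=12 char='h'
After 5 (j): row=2 col=12 char='_'
After 6 (0): row=2 col=0 char='_'
After 7 (l): row=2 col=1 char='_'
After 8 (l): row=2 col=2 char='o'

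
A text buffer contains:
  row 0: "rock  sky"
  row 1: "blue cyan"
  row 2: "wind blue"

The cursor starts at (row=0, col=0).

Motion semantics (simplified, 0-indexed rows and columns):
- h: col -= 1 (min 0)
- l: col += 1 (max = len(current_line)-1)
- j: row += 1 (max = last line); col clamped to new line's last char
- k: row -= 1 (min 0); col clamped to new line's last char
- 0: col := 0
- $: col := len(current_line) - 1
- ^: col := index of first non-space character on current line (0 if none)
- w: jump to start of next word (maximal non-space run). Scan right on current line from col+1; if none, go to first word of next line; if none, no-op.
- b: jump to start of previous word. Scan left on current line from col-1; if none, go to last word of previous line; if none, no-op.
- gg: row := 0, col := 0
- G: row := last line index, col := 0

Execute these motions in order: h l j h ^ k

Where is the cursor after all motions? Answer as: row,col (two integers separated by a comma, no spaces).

After 1 (h): row=0 col=0 char='r'
After 2 (l): row=0 col=1 char='o'
After 3 (j): row=1 col=1 char='l'
After 4 (h): row=1 col=0 char='b'
After 5 (^): row=1 col=0 char='b'
After 6 (k): row=0 col=0 char='r'

Answer: 0,0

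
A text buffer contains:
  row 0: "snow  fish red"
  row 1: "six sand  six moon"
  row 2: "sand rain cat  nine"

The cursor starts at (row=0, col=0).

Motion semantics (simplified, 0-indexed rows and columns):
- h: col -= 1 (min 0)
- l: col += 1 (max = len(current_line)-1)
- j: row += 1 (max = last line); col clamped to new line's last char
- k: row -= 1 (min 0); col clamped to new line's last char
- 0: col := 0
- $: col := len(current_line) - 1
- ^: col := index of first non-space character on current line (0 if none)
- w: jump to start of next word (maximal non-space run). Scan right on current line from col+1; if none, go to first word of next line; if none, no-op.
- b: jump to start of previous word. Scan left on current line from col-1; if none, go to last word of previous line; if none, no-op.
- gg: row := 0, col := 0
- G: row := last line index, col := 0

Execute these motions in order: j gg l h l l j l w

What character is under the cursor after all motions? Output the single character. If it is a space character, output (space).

Answer: s

Derivation:
After 1 (j): row=1 col=0 char='s'
After 2 (gg): row=0 col=0 char='s'
After 3 (l): row=0 col=1 char='n'
After 4 (h): row=0 col=0 char='s'
After 5 (l): row=0 col=1 char='n'
After 6 (l): row=0 col=2 char='o'
After 7 (j): row=1 col=2 char='x'
After 8 (l): row=1 col=3 char='_'
After 9 (w): row=1 col=4 char='s'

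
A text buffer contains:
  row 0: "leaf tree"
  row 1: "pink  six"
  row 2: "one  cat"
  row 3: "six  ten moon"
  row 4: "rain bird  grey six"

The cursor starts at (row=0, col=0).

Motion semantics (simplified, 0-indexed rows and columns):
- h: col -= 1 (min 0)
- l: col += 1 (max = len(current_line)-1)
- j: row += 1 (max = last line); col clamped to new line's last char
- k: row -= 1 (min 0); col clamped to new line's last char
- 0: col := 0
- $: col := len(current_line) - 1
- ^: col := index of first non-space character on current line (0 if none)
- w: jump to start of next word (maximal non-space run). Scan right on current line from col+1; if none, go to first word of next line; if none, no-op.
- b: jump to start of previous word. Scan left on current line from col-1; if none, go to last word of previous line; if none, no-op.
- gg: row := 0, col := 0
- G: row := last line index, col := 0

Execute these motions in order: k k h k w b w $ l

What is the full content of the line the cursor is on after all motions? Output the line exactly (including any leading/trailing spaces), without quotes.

Answer: leaf tree

Derivation:
After 1 (k): row=0 col=0 char='l'
After 2 (k): row=0 col=0 char='l'
After 3 (h): row=0 col=0 char='l'
After 4 (k): row=0 col=0 char='l'
After 5 (w): row=0 col=5 char='t'
After 6 (b): row=0 col=0 char='l'
After 7 (w): row=0 col=5 char='t'
After 8 ($): row=0 col=8 char='e'
After 9 (l): row=0 col=8 char='e'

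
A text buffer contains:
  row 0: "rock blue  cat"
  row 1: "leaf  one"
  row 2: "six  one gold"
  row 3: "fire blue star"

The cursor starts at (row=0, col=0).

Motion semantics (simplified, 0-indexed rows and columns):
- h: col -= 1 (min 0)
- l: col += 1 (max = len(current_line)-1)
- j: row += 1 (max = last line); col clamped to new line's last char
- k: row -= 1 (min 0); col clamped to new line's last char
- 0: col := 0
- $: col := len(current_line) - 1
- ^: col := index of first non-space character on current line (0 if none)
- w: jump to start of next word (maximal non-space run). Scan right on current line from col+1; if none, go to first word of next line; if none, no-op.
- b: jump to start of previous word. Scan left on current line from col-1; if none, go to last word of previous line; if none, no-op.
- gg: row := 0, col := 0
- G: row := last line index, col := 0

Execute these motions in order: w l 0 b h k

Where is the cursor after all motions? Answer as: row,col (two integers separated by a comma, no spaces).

Answer: 0,0

Derivation:
After 1 (w): row=0 col=5 char='b'
After 2 (l): row=0 col=6 char='l'
After 3 (0): row=0 col=0 char='r'
After 4 (b): row=0 col=0 char='r'
After 5 (h): row=0 col=0 char='r'
After 6 (k): row=0 col=0 char='r'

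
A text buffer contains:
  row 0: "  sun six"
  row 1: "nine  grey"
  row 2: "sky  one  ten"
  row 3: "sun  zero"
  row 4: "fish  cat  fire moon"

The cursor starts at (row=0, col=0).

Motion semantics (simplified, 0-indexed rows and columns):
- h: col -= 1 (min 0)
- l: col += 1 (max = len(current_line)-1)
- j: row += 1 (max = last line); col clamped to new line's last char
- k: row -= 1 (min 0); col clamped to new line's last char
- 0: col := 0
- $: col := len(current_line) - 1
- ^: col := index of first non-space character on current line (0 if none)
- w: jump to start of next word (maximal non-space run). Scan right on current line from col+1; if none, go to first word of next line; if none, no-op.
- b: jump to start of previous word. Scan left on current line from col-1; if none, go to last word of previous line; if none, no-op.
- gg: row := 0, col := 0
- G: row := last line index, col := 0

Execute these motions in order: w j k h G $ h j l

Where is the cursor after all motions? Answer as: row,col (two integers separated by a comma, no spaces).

Answer: 4,19

Derivation:
After 1 (w): row=0 col=2 char='s'
After 2 (j): row=1 col=2 char='n'
After 3 (k): row=0 col=2 char='s'
After 4 (h): row=0 col=1 char='_'
After 5 (G): row=4 col=0 char='f'
After 6 ($): row=4 col=19 char='n'
After 7 (h): row=4 col=18 char='o'
After 8 (j): row=4 col=18 char='o'
After 9 (l): row=4 col=19 char='n'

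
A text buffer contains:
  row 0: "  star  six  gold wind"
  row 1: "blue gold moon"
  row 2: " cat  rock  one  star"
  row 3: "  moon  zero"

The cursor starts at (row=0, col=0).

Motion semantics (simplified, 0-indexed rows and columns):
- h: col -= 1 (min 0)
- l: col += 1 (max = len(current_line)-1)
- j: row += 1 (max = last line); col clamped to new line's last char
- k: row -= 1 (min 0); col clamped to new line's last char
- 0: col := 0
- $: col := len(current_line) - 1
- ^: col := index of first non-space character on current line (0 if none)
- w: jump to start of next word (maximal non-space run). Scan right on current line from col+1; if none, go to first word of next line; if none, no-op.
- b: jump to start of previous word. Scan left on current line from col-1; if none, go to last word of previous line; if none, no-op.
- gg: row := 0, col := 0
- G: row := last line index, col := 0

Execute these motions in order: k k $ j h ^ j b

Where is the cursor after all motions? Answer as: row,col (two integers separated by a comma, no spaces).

Answer: 1,10

Derivation:
After 1 (k): row=0 col=0 char='_'
After 2 (k): row=0 col=0 char='_'
After 3 ($): row=0 col=21 char='d'
After 4 (j): row=1 col=13 char='n'
After 5 (h): row=1 col=12 char='o'
After 6 (^): row=1 col=0 char='b'
After 7 (j): row=2 col=0 char='_'
After 8 (b): row=1 col=10 char='m'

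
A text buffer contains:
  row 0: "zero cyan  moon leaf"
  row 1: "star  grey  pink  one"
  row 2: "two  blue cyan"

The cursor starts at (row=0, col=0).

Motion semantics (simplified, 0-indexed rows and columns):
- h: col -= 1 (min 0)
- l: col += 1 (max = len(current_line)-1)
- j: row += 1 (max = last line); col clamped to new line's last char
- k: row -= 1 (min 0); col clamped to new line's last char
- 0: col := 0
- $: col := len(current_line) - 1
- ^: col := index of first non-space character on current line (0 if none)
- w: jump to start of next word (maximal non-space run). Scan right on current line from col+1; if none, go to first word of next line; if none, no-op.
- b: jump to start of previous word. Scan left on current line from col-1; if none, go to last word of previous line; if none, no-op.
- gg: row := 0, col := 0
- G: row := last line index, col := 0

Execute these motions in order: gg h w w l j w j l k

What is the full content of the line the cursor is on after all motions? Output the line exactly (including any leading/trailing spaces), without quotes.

Answer: star  grey  pink  one

Derivation:
After 1 (gg): row=0 col=0 char='z'
After 2 (h): row=0 col=0 char='z'
After 3 (w): row=0 col=5 char='c'
After 4 (w): row=0 col=11 char='m'
After 5 (l): row=0 col=12 char='o'
After 6 (j): row=1 col=12 char='p'
After 7 (w): row=1 col=18 char='o'
After 8 (j): row=2 col=13 char='n'
After 9 (l): row=2 col=13 char='n'
After 10 (k): row=1 col=13 char='i'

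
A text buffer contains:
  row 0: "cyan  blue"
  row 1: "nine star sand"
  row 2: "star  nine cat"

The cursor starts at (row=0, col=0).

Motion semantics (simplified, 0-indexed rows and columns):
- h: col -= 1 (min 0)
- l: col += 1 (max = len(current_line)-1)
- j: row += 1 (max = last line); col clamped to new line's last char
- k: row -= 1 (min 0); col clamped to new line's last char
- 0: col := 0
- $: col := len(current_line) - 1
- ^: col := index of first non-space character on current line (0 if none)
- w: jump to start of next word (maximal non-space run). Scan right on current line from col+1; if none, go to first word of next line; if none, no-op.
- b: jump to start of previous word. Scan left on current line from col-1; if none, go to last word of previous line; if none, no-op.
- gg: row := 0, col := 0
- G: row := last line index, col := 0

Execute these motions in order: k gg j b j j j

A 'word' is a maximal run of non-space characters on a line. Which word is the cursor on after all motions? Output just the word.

Answer: nine

Derivation:
After 1 (k): row=0 col=0 char='c'
After 2 (gg): row=0 col=0 char='c'
After 3 (j): row=1 col=0 char='n'
After 4 (b): row=0 col=6 char='b'
After 5 (j): row=1 col=6 char='t'
After 6 (j): row=2 col=6 char='n'
After 7 (j): row=2 col=6 char='n'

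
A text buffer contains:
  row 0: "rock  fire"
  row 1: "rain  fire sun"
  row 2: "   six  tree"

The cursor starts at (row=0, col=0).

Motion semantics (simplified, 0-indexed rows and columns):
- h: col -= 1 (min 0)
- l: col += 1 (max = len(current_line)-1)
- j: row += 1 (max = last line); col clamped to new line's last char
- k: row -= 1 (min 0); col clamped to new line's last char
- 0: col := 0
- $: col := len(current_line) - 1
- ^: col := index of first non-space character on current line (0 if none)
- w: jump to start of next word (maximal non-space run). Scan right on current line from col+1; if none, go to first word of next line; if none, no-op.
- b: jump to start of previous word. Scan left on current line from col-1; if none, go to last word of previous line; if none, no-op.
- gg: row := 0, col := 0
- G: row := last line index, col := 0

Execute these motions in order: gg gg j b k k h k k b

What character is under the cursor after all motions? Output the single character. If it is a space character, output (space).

Answer: r

Derivation:
After 1 (gg): row=0 col=0 char='r'
After 2 (gg): row=0 col=0 char='r'
After 3 (j): row=1 col=0 char='r'
After 4 (b): row=0 col=6 char='f'
After 5 (k): row=0 col=6 char='f'
After 6 (k): row=0 col=6 char='f'
After 7 (h): row=0 col=5 char='_'
After 8 (k): row=0 col=5 char='_'
After 9 (k): row=0 col=5 char='_'
After 10 (b): row=0 col=0 char='r'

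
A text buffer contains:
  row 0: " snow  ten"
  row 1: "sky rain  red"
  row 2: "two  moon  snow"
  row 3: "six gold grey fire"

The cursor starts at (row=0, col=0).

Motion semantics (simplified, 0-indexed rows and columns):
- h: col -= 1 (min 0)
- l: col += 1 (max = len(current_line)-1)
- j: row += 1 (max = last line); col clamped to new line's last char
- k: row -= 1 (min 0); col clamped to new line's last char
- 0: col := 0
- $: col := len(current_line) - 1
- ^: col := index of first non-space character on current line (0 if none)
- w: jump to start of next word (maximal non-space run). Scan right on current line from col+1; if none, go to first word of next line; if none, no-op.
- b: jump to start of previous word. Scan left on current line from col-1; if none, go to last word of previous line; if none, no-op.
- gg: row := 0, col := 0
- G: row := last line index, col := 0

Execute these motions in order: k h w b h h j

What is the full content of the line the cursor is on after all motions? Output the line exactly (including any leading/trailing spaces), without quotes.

Answer: sky rain  red

Derivation:
After 1 (k): row=0 col=0 char='_'
After 2 (h): row=0 col=0 char='_'
After 3 (w): row=0 col=1 char='s'
After 4 (b): row=0 col=1 char='s'
After 5 (h): row=0 col=0 char='_'
After 6 (h): row=0 col=0 char='_'
After 7 (j): row=1 col=0 char='s'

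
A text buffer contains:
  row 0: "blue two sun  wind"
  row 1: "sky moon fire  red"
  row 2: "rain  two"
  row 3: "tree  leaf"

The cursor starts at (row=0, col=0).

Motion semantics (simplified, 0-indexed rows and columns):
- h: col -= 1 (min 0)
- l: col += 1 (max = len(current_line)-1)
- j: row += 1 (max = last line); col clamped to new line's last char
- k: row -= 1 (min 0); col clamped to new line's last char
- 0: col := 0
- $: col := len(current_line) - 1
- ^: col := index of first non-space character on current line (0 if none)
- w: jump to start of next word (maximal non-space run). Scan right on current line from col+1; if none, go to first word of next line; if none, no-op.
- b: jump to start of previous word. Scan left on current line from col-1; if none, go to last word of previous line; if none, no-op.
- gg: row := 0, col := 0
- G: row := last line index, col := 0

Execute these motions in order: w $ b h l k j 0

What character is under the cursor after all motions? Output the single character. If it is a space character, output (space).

Answer: s

Derivation:
After 1 (w): row=0 col=5 char='t'
After 2 ($): row=0 col=17 char='d'
After 3 (b): row=0 col=14 char='w'
After 4 (h): row=0 col=13 char='_'
After 5 (l): row=0 col=14 char='w'
After 6 (k): row=0 col=14 char='w'
After 7 (j): row=1 col=14 char='_'
After 8 (0): row=1 col=0 char='s'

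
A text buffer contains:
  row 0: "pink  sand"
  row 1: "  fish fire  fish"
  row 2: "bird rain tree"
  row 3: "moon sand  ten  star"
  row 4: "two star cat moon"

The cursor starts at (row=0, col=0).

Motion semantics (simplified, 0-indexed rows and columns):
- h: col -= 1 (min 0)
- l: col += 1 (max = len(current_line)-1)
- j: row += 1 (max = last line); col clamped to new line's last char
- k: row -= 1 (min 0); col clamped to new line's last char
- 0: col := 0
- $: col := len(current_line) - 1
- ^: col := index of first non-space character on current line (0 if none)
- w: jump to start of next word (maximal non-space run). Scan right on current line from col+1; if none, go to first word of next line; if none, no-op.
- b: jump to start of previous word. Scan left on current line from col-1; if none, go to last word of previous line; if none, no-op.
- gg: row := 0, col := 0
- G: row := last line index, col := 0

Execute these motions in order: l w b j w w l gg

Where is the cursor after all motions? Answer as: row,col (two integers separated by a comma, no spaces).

After 1 (l): row=0 col=1 char='i'
After 2 (w): row=0 col=6 char='s'
After 3 (b): row=0 col=0 char='p'
After 4 (j): row=1 col=0 char='_'
After 5 (w): row=1 col=2 char='f'
After 6 (w): row=1 col=7 char='f'
After 7 (l): row=1 col=8 char='i'
After 8 (gg): row=0 col=0 char='p'

Answer: 0,0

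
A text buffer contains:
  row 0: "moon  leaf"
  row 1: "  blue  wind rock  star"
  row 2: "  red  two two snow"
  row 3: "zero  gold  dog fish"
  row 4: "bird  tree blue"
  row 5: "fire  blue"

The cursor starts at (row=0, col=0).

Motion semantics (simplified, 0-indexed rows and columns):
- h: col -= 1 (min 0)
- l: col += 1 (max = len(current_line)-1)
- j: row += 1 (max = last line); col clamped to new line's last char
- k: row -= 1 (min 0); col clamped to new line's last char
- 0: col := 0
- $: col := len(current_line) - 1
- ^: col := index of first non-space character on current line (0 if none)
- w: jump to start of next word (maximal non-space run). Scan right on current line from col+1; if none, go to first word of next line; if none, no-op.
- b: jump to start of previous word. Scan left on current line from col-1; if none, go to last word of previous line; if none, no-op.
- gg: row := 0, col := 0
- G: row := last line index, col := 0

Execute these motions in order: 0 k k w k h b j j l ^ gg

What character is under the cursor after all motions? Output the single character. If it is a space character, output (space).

After 1 (0): row=0 col=0 char='m'
After 2 (k): row=0 col=0 char='m'
After 3 (k): row=0 col=0 char='m'
After 4 (w): row=0 col=6 char='l'
After 5 (k): row=0 col=6 char='l'
After 6 (h): row=0 col=5 char='_'
After 7 (b): row=0 col=0 char='m'
After 8 (j): row=1 col=0 char='_'
After 9 (j): row=2 col=0 char='_'
After 10 (l): row=2 col=1 char='_'
After 11 (^): row=2 col=2 char='r'
After 12 (gg): row=0 col=0 char='m'

Answer: m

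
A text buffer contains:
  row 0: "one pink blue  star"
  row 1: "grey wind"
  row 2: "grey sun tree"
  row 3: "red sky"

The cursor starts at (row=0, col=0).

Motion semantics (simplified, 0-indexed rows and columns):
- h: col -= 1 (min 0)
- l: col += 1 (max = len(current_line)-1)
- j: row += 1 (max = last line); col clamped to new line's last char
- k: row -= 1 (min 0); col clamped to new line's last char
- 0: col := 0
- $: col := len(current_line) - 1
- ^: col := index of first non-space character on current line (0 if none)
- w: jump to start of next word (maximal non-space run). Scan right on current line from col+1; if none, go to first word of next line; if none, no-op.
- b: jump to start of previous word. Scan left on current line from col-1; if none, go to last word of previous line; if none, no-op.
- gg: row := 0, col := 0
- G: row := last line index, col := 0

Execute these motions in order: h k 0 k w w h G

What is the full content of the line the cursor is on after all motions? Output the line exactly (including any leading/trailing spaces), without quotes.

Answer: red sky

Derivation:
After 1 (h): row=0 col=0 char='o'
After 2 (k): row=0 col=0 char='o'
After 3 (0): row=0 col=0 char='o'
After 4 (k): row=0 col=0 char='o'
After 5 (w): row=0 col=4 char='p'
After 6 (w): row=0 col=9 char='b'
After 7 (h): row=0 col=8 char='_'
After 8 (G): row=3 col=0 char='r'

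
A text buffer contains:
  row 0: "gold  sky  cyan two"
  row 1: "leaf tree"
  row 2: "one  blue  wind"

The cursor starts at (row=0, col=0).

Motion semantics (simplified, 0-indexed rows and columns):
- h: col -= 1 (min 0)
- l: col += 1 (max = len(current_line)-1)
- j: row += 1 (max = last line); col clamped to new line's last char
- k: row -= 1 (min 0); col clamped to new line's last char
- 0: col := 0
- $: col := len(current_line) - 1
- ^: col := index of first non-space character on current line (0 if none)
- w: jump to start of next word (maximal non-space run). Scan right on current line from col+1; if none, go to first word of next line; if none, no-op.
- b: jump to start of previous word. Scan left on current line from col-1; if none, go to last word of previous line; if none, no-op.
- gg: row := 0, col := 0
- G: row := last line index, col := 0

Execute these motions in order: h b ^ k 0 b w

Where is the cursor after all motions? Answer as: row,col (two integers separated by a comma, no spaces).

Answer: 0,6

Derivation:
After 1 (h): row=0 col=0 char='g'
After 2 (b): row=0 col=0 char='g'
After 3 (^): row=0 col=0 char='g'
After 4 (k): row=0 col=0 char='g'
After 5 (0): row=0 col=0 char='g'
After 6 (b): row=0 col=0 char='g'
After 7 (w): row=0 col=6 char='s'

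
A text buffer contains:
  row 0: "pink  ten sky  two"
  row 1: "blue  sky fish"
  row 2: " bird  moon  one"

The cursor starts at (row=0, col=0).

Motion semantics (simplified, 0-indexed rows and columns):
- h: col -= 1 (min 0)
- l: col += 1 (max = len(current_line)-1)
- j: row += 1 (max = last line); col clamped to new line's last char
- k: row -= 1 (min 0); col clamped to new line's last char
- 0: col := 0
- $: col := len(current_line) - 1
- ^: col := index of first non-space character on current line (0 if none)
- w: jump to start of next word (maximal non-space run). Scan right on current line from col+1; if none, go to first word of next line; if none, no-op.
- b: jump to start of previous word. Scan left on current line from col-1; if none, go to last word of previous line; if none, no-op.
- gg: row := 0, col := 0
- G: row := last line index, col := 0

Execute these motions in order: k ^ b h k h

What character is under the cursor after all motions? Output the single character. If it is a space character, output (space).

After 1 (k): row=0 col=0 char='p'
After 2 (^): row=0 col=0 char='p'
After 3 (b): row=0 col=0 char='p'
After 4 (h): row=0 col=0 char='p'
After 5 (k): row=0 col=0 char='p'
After 6 (h): row=0 col=0 char='p'

Answer: p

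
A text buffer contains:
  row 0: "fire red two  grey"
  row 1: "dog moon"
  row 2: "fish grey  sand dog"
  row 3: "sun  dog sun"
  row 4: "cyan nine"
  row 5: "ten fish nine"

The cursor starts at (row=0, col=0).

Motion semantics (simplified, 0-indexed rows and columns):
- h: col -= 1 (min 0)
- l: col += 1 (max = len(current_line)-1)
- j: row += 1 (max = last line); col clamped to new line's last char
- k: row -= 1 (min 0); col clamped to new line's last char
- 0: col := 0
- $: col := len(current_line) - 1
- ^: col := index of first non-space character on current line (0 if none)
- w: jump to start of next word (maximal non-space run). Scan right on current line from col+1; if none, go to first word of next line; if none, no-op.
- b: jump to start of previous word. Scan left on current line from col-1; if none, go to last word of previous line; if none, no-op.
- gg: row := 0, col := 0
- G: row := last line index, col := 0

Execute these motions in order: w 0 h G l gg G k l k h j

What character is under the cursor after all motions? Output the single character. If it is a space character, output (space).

After 1 (w): row=0 col=5 char='r'
After 2 (0): row=0 col=0 char='f'
After 3 (h): row=0 col=0 char='f'
After 4 (G): row=5 col=0 char='t'
After 5 (l): row=5 col=1 char='e'
After 6 (gg): row=0 col=0 char='f'
After 7 (G): row=5 col=0 char='t'
After 8 (k): row=4 col=0 char='c'
After 9 (l): row=4 col=1 char='y'
After 10 (k): row=3 col=1 char='u'
After 11 (h): row=3 col=0 char='s'
After 12 (j): row=4 col=0 char='c'

Answer: c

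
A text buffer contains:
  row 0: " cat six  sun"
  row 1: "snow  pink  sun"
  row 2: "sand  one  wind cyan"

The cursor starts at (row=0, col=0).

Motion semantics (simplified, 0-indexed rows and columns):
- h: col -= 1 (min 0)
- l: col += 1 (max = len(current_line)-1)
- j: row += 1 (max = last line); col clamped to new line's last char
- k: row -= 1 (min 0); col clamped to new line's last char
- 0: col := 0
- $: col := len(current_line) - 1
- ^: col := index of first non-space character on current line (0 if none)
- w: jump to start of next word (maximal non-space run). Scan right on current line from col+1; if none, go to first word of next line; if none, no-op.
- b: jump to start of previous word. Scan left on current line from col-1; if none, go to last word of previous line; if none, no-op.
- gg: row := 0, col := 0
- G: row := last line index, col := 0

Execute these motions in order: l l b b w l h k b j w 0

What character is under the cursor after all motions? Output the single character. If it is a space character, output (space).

After 1 (l): row=0 col=1 char='c'
After 2 (l): row=0 col=2 char='a'
After 3 (b): row=0 col=1 char='c'
After 4 (b): row=0 col=1 char='c'
After 5 (w): row=0 col=5 char='s'
After 6 (l): row=0 col=6 char='i'
After 7 (h): row=0 col=5 char='s'
After 8 (k): row=0 col=5 char='s'
After 9 (b): row=0 col=1 char='c'
After 10 (j): row=1 col=1 char='n'
After 11 (w): row=1 col=6 char='p'
After 12 (0): row=1 col=0 char='s'

Answer: s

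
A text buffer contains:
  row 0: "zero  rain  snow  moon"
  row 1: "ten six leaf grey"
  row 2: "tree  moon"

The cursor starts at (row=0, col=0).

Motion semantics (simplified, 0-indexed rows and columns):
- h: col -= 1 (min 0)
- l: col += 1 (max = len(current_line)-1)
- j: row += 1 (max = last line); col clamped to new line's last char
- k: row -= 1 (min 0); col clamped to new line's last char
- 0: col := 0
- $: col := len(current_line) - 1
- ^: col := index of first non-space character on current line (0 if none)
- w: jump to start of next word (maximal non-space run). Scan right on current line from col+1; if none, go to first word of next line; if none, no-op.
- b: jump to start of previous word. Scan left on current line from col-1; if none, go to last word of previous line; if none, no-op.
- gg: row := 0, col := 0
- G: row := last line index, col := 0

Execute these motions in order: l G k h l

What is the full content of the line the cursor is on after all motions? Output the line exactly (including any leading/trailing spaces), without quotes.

After 1 (l): row=0 col=1 char='e'
After 2 (G): row=2 col=0 char='t'
After 3 (k): row=1 col=0 char='t'
After 4 (h): row=1 col=0 char='t'
After 5 (l): row=1 col=1 char='e'

Answer: ten six leaf grey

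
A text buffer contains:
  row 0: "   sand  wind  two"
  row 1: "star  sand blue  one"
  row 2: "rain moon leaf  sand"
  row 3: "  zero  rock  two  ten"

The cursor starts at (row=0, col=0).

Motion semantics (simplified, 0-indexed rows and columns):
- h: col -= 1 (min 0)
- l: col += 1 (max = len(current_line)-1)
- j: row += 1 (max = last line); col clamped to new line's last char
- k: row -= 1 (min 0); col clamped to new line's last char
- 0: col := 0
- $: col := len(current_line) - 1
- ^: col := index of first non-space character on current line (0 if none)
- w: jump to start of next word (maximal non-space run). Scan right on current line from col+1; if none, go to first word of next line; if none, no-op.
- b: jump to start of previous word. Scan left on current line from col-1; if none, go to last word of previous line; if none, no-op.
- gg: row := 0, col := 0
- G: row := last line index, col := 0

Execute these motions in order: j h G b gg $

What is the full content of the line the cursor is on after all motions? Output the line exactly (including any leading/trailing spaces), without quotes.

After 1 (j): row=1 col=0 char='s'
After 2 (h): row=1 col=0 char='s'
After 3 (G): row=3 col=0 char='_'
After 4 (b): row=2 col=16 char='s'
After 5 (gg): row=0 col=0 char='_'
After 6 ($): row=0 col=17 char='o'

Answer:    sand  wind  two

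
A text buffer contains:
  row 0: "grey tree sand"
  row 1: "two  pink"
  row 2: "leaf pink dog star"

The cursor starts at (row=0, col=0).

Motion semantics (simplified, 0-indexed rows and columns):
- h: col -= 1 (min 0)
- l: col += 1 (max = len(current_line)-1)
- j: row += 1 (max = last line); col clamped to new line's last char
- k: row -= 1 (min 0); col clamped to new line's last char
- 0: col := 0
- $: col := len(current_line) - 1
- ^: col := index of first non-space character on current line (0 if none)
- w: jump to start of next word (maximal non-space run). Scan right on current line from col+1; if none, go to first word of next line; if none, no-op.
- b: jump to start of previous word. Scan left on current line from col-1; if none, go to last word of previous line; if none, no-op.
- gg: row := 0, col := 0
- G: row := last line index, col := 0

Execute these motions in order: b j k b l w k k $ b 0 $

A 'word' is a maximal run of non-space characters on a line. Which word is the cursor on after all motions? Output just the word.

Answer: sand

Derivation:
After 1 (b): row=0 col=0 char='g'
After 2 (j): row=1 col=0 char='t'
After 3 (k): row=0 col=0 char='g'
After 4 (b): row=0 col=0 char='g'
After 5 (l): row=0 col=1 char='r'
After 6 (w): row=0 col=5 char='t'
After 7 (k): row=0 col=5 char='t'
After 8 (k): row=0 col=5 char='t'
After 9 ($): row=0 col=13 char='d'
After 10 (b): row=0 col=10 char='s'
After 11 (0): row=0 col=0 char='g'
After 12 ($): row=0 col=13 char='d'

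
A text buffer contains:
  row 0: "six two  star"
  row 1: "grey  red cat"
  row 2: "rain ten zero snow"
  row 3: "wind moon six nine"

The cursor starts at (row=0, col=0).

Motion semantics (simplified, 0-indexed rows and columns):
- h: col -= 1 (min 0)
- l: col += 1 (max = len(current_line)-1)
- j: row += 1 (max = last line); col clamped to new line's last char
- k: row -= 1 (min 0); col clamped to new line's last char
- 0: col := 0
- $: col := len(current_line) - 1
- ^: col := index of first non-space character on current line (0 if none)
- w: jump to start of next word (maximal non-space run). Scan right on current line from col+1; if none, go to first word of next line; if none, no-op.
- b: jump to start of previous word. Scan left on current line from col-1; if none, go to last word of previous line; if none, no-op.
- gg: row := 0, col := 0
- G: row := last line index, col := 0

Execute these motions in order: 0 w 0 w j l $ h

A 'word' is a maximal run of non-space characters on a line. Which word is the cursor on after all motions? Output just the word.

Answer: cat

Derivation:
After 1 (0): row=0 col=0 char='s'
After 2 (w): row=0 col=4 char='t'
After 3 (0): row=0 col=0 char='s'
After 4 (w): row=0 col=4 char='t'
After 5 (j): row=1 col=4 char='_'
After 6 (l): row=1 col=5 char='_'
After 7 ($): row=1 col=12 char='t'
After 8 (h): row=1 col=11 char='a'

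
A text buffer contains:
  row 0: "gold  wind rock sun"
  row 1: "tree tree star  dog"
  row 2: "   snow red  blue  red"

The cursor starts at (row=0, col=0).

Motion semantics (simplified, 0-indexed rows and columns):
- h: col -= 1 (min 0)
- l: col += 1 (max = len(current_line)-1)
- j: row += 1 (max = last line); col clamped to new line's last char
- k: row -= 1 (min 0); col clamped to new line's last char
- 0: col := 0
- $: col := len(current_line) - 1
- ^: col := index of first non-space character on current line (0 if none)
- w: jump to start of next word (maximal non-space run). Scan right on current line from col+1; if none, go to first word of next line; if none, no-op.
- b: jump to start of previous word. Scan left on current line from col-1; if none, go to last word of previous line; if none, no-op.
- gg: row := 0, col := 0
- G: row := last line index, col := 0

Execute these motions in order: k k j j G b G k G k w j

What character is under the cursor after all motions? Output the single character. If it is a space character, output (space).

After 1 (k): row=0 col=0 char='g'
After 2 (k): row=0 col=0 char='g'
After 3 (j): row=1 col=0 char='t'
After 4 (j): row=2 col=0 char='_'
After 5 (G): row=2 col=0 char='_'
After 6 (b): row=1 col=16 char='d'
After 7 (G): row=2 col=0 char='_'
After 8 (k): row=1 col=0 char='t'
After 9 (G): row=2 col=0 char='_'
After 10 (k): row=1 col=0 char='t'
After 11 (w): row=1 col=5 char='t'
After 12 (j): row=2 col=5 char='o'

Answer: o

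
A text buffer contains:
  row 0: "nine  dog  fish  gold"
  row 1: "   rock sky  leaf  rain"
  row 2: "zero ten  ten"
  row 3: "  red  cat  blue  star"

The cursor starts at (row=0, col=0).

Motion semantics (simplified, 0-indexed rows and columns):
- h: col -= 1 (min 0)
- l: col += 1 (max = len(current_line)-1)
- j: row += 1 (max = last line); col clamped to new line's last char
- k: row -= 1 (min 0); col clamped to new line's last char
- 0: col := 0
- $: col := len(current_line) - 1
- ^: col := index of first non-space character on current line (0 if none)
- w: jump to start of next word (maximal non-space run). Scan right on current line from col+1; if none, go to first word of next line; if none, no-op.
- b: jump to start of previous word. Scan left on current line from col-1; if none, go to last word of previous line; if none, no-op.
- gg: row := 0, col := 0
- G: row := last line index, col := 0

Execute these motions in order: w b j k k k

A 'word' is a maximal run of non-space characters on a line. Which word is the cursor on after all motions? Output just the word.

After 1 (w): row=0 col=6 char='d'
After 2 (b): row=0 col=0 char='n'
After 3 (j): row=1 col=0 char='_'
After 4 (k): row=0 col=0 char='n'
After 5 (k): row=0 col=0 char='n'
After 6 (k): row=0 col=0 char='n'

Answer: nine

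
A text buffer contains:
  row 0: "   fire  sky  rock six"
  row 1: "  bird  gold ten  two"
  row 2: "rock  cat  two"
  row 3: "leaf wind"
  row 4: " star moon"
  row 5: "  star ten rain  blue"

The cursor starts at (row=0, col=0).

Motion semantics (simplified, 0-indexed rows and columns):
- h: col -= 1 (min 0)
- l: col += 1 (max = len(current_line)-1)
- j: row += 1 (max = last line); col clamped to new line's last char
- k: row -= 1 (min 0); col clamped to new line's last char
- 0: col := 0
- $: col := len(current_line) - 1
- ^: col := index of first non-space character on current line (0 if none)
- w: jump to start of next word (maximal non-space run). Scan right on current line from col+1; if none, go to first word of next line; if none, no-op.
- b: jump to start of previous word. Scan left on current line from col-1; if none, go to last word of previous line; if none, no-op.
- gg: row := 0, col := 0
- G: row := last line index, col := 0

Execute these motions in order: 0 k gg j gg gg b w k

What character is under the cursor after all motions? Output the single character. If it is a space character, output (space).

Answer: f

Derivation:
After 1 (0): row=0 col=0 char='_'
After 2 (k): row=0 col=0 char='_'
After 3 (gg): row=0 col=0 char='_'
After 4 (j): row=1 col=0 char='_'
After 5 (gg): row=0 col=0 char='_'
After 6 (gg): row=0 col=0 char='_'
After 7 (b): row=0 col=0 char='_'
After 8 (w): row=0 col=3 char='f'
After 9 (k): row=0 col=3 char='f'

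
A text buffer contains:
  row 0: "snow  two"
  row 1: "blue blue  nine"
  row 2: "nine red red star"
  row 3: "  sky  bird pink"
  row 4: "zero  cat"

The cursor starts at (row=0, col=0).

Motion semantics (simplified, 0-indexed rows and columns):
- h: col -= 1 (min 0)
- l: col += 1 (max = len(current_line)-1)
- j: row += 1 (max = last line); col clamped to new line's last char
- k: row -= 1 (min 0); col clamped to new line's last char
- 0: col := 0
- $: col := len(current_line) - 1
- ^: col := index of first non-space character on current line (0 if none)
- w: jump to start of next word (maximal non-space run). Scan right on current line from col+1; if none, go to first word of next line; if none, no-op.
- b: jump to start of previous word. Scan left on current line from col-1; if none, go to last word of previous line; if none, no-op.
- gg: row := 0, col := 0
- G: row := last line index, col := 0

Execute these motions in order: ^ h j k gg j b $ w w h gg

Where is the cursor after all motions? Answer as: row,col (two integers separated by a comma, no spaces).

Answer: 0,0

Derivation:
After 1 (^): row=0 col=0 char='s'
After 2 (h): row=0 col=0 char='s'
After 3 (j): row=1 col=0 char='b'
After 4 (k): row=0 col=0 char='s'
After 5 (gg): row=0 col=0 char='s'
After 6 (j): row=1 col=0 char='b'
After 7 (b): row=0 col=6 char='t'
After 8 ($): row=0 col=8 char='o'
After 9 (w): row=1 col=0 char='b'
After 10 (w): row=1 col=5 char='b'
After 11 (h): row=1 col=4 char='_'
After 12 (gg): row=0 col=0 char='s'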